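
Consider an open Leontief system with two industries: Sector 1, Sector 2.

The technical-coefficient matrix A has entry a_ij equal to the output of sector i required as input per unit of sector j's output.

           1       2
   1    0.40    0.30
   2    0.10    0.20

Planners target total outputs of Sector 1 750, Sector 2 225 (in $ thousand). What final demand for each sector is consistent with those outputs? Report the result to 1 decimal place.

d_1 = 382.5, d_2 = 105.0

I − A =
  [   0.60    -0.30]
  [  -0.10     0.80]
d = (I − A) x:
  d_1 = (+0.60)·750 + (-0.30)·225 = 382.5
  d_2 = (-0.10)·750 + (+0.80)·225 = 105.0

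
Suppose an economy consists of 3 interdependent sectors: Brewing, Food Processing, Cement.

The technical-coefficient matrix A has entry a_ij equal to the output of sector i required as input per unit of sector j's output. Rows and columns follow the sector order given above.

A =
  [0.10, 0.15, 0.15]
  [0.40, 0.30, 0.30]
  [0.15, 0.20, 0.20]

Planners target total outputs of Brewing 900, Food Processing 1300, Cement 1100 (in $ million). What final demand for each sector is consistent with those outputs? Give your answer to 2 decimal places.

d_B = 450.00, d_F = 220.00, d_C = 485.00

I − A =
  [   0.90    -0.15    -0.15]
  [  -0.40     0.70    -0.30]
  [  -0.15    -0.20     0.80]
d = (I − A) x:
  d_B = (+0.90)·900 + (-0.15)·1300 + (-0.15)·1100 = 450.00
  d_F = (-0.40)·900 + (+0.70)·1300 + (-0.30)·1100 = 220.00
  d_C = (-0.15)·900 + (-0.20)·1300 + (+0.80)·1100 = 485.00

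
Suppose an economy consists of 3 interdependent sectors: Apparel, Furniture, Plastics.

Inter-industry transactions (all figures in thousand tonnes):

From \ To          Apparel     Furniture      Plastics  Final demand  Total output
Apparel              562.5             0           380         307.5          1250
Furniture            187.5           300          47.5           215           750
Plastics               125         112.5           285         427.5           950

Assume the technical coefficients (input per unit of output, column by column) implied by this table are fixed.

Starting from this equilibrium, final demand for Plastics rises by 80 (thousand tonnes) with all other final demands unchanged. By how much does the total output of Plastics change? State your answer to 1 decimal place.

Δx_P = 136.2

Technical coefficients a_ij = z_ij / X_j:
  a_AA = 562.5/1250 = 0.45, a_FA = 187.5/1250 = 0.15, a_PA = 125/1250 = 0.10
  a_AF = 0/750 = 0.00, a_FF = 300/750 = 0.40, a_PF = 112.5/750 = 0.15
  a_AP = 380/950 = 0.40, a_FP = 47.5/950 = 0.05, a_PP = 285/950 = 0.30
I − A =
  [   0.55     0.00    -0.40]
  [  -0.15     0.60    -0.05]
  [  -0.10    -0.15     0.70]
Cofactors of I−A, C_ij = (−1)^(i+j)·(minor ij) (rows/columns in the sector order above):
  C_11 = (0.60)(0.70) − (-0.05)(-0.15) = 0.4125
  C_12 = −[(-0.15)(0.70) − (-0.05)(-0.10)] = 0.1100
  C_13 = (-0.15)(-0.15) − (0.60)(-0.10) = 0.0825
  C_21 = −[(0.00)(0.70) − (-0.40)(-0.15)] = 0.0600
  C_22 = (0.55)(0.70) − (-0.40)(-0.10) = 0.3450
  C_23 = −[(0.55)(-0.15) − (0.00)(-0.10)] = 0.0825
  C_31 = (0.00)(-0.05) − (-0.40)(0.60) = 0.2400
  C_32 = −[(0.55)(-0.05) − (-0.40)(-0.15)] = 0.0875
  C_33 = (0.55)(0.60) − (0.00)(-0.15) = 0.3300
det(I−A) = Σ_j (I−A)_1j·C_1j = (0.55)(0.4125) + (0.00)(0.1100) + (-0.40)(0.0825) = 0.193875
adj(I−A) = Cᵀ =
  [ 0.4125   0.0600   0.2400]
  [ 0.1100   0.3450   0.0875]
  [ 0.0825   0.0825   0.3300]
(I − A)⁻¹ = adj(I−A) / det(I−A) ≈
  [   2.1277     0.3095     1.2379]
  [   0.5674     1.7795     0.4513]
  [   0.4255     0.4255     1.7021]
Δx = (I − A)⁻¹ Δd with Δd having +80 in the Plastics component and 0 elsewhere.
So Δx_P = L_PP · (+80), where L_PP = adj(I−A)_PP / det(I−A) = 0.3300 / 0.193875.
Δx_P = 0.3300 × (+80) / 0.193875 = 26.40 / 0.193875 ≈ 136.2.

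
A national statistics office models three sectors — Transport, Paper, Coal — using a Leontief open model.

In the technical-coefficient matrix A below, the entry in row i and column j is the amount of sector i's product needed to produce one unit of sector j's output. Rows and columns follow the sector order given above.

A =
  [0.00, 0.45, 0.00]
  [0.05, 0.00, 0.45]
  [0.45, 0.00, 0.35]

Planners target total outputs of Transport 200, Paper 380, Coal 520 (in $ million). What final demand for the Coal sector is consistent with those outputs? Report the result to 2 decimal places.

I − A =
  [   1.00    -0.45     0.00]
  [  -0.05     1.00    -0.45]
  [  -0.45     0.00     0.65]
d = (I − A) x:
  d_1 = (+1.00)·200 + (-0.45)·380 + (+0.00)·520 = 29.00
  d_2 = (-0.05)·200 + (+1.00)·380 + (-0.45)·520 = 136.00
  d_3 = (-0.45)·200 + (+0.00)·380 + (+0.65)·520 = 248.00

d_3 = 248.00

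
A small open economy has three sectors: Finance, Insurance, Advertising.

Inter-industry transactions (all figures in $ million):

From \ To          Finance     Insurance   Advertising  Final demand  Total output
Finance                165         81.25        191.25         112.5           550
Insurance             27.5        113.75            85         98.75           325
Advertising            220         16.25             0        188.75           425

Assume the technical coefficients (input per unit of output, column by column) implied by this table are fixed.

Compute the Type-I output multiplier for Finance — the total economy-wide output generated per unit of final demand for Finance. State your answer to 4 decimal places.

Technical coefficients a_ij = z_ij / X_j:
  a_FF = 165/550 = 0.30, a_IF = 27.5/550 = 0.05, a_AF = 220/550 = 0.40
  a_FI = 81.25/325 = 0.25, a_II = 113.75/325 = 0.35, a_AI = 16.25/325 = 0.05
  a_FA = 191.25/425 = 0.45, a_IA = 85/425 = 0.20, a_AA = 0/425 = 0.00
I − A =
  [   0.70    -0.25    -0.45]
  [  -0.05     0.65    -0.20]
  [  -0.40    -0.05     1.00]
Cofactors of I−A, C_ij = (−1)^(i+j)·(minor ij) (rows/columns in the sector order above):
  C_11 = (0.65)(1.00) − (-0.20)(-0.05) = 0.6400
  C_12 = −[(-0.05)(1.00) − (-0.20)(-0.40)] = 0.1300
  C_13 = (-0.05)(-0.05) − (0.65)(-0.40) = 0.2625
  C_21 = −[(-0.25)(1.00) − (-0.45)(-0.05)] = 0.2725
  C_22 = (0.70)(1.00) − (-0.45)(-0.40) = 0.5200
  C_23 = −[(0.70)(-0.05) − (-0.25)(-0.40)] = 0.1350
  C_31 = (-0.25)(-0.20) − (-0.45)(0.65) = 0.3425
  C_32 = −[(0.70)(-0.20) − (-0.45)(-0.05)] = 0.1625
  C_33 = (0.70)(0.65) − (-0.25)(-0.05) = 0.4425
det(I−A) = Σ_j (I−A)_1j·C_1j = (0.70)(0.6400) + (-0.25)(0.1300) + (-0.45)(0.2625) = 0.297375
adj(I−A) = Cᵀ =
  [ 0.6400   0.2725   0.3425]
  [ 0.1300   0.5200   0.1625]
  [ 0.2625   0.1350   0.4425]
(I − A)⁻¹ = adj(I−A) / det(I−A) ≈
  [   2.15216     0.91635     1.15174]
  [   0.43716     1.74863     0.54645]
  [   0.88272     0.45397     1.48802]
The output multiplier for sector j is the column-j sum of the Leontief inverse (I − A)⁻¹ = adj(I−A) / det(I−A).
Column F of adj(I−A): (0.6400, 0.1300, 0.2625); det(I−A) = 0.297375.
m_F = (0.6400 + 0.1300 + 0.2625) / 0.297375 = 1.0325 / 0.297375 ≈ 3.4720.

m_F = 3.4720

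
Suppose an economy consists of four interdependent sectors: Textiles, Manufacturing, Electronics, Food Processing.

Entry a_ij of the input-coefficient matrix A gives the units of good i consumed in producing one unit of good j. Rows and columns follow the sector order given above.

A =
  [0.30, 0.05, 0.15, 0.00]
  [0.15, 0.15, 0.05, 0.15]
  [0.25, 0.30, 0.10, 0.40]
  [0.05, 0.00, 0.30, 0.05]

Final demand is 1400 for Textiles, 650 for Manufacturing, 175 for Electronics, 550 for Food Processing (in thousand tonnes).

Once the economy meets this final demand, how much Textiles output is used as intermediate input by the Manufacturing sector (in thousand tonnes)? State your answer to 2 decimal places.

I − A =
  [   0.70    -0.05    -0.15     0.00]
  [  -0.15     0.85    -0.05    -0.15]
  [  -0.25    -0.30     0.90    -0.40]
  [  -0.05     0.00    -0.30     0.95]
Compute the cofactors C_ij = (−1)^(i+j)·(3×3 minor ij) of I−A; the adjugate is their transpose:
adj(I−A) = Cᵀ =
  [ 0.597000   0.079500   0.125750   0.065500]
  [ 0.141125   0.475875   0.087250   0.111875]
  [ 0.263875   0.212375   0.557750   0.268375]
  [ 0.114750   0.071250   0.182750   0.479000]
det(I−A) = Σ_j (I−A)_1j·C_1j = (0.70)(0.597000) + (-0.05)(0.141125) + (-0.15)(0.263875) + (0.00)(0.114750) = 0.3712625
(I − A)⁻¹ = adj(I−A) / det(I−A) ≈
  [   1.6080     0.2141     0.3387     0.1764]
  [   0.3801     1.2818     0.2350     0.3013]
  [   0.7108     0.5720     1.5023     0.7229]
  [   0.3091     0.1919     0.4922     1.2902]
First solve x = (I − A)⁻¹ d = adj(I−A)·d / det(I−A); in particular x_2 = (0.141125·1400 + 0.475875·650 + 0.087250·175 + 0.111875·550) / 0.3712625 = 583.69375 / 0.3712625 ≈ 1572.1861.
Intermediate flow from 1 to 2: z_12 = a_12 · x_2 = 0.05 × 583.69375 / 0.3712625 = 29.1846875 / 0.3712625 ≈ 78.61.

z_12 = 78.61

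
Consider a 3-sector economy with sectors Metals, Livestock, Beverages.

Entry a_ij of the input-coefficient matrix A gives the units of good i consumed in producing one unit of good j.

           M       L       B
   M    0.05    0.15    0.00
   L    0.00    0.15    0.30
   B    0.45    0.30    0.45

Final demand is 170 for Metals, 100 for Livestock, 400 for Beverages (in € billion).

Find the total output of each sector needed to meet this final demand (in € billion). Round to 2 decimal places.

I − A =
  [   0.95    -0.15     0.00]
  [   0.00     0.85    -0.30]
  [  -0.45    -0.30     0.55]
Cofactors of I−A, C_ij = (−1)^(i+j)·(minor ij) (rows/columns in the sector order above):
  C_11 = (0.85)(0.55) − (-0.30)(-0.30) = 0.3775
  C_12 = −[(0.00)(0.55) − (-0.30)(-0.45)] = 0.1350
  C_13 = (0.00)(-0.30) − (0.85)(-0.45) = 0.3825
  C_21 = −[(-0.15)(0.55) − (0.00)(-0.30)] = 0.0825
  C_22 = (0.95)(0.55) − (0.00)(-0.45) = 0.5225
  C_23 = −[(0.95)(-0.30) − (-0.15)(-0.45)] = 0.3525
  C_31 = (-0.15)(-0.30) − (0.00)(0.85) = 0.0450
  C_32 = −[(0.95)(-0.30) − (0.00)(0.00)] = 0.2850
  C_33 = (0.95)(0.85) − (-0.15)(0.00) = 0.8075
det(I−A) = Σ_j (I−A)_1j·C_1j = (0.95)(0.3775) + (-0.15)(0.1350) + (0.00)(0.3825) = 0.338375
adj(I−A) = Cᵀ =
  [ 0.3775   0.0825   0.0450]
  [ 0.1350   0.5225   0.2850]
  [ 0.3825   0.3525   0.8075]
(I − A)⁻¹ = adj(I−A) / det(I−A) ≈
  [   1.1156     0.2438     0.1330]
  [   0.3990     1.5441     0.8423]
  [   1.1304     1.0417     2.3864]
x = (I − A)⁻¹ d = adj(I−A)·d / det(I−A), with det(I−A) = 0.338375:
  x_M = (0.3775·170 + 0.0825·100 + 0.0450·400) / 0.338375 = 90.425 / 0.338375 ≈ 267.23
  x_L = (0.1350·170 + 0.5225·100 + 0.2850·400) / 0.338375 = 189.20 / 0.338375 ≈ 559.14
  x_B = (0.3825·170 + 0.3525·100 + 0.8075·400) / 0.338375 = 423.275 / 0.338375 ≈ 1250.91

x_M = 267.23, x_L = 559.14, x_B = 1250.91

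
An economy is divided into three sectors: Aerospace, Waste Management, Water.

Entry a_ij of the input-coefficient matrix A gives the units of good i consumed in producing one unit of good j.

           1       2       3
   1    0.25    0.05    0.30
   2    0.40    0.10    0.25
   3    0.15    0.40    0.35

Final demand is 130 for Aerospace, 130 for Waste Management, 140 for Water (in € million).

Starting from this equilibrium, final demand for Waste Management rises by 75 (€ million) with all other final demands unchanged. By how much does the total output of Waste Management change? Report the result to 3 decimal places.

I − A =
  [   0.75    -0.05    -0.30]
  [  -0.40     0.90    -0.25]
  [  -0.15    -0.40     0.65]
Cofactors of I−A, C_ij = (−1)^(i+j)·(minor ij) (rows/columns in the sector order above):
  C_11 = (0.90)(0.65) − (-0.25)(-0.40) = 0.4850
  C_12 = −[(-0.40)(0.65) − (-0.25)(-0.15)] = 0.2975
  C_13 = (-0.40)(-0.40) − (0.90)(-0.15) = 0.2950
  C_21 = −[(-0.05)(0.65) − (-0.30)(-0.40)] = 0.1525
  C_22 = (0.75)(0.65) − (-0.30)(-0.15) = 0.4425
  C_23 = −[(0.75)(-0.40) − (-0.05)(-0.15)] = 0.3075
  C_31 = (-0.05)(-0.25) − (-0.30)(0.90) = 0.2825
  C_32 = −[(0.75)(-0.25) − (-0.30)(-0.40)] = 0.3075
  C_33 = (0.75)(0.90) − (-0.05)(-0.40) = 0.6550
det(I−A) = Σ_j (I−A)_1j·C_1j = (0.75)(0.4850) + (-0.05)(0.2975) + (-0.30)(0.2950) = 0.260375
adj(I−A) = Cᵀ =
  [ 0.4850   0.1525   0.2825]
  [ 0.2975   0.4425   0.3075]
  [ 0.2950   0.3075   0.6550]
(I − A)⁻¹ = adj(I−A) / det(I−A) ≈
  [   1.8627     0.5857     1.0850]
  [   1.1426     1.6995     1.1810]
  [   1.1330     1.1810     2.5156]
Δx = (I − A)⁻¹ Δd with Δd having +75 in the Waste Management component and 0 elsewhere.
So Δx_2 = L_22 · (+75), where L_22 = adj(I−A)_22 / det(I−A) = 0.4425 / 0.260375.
Δx_2 = 0.4425 × (+75) / 0.260375 = 33.1875 / 0.260375 ≈ 127.460.

Δx_2 = 127.460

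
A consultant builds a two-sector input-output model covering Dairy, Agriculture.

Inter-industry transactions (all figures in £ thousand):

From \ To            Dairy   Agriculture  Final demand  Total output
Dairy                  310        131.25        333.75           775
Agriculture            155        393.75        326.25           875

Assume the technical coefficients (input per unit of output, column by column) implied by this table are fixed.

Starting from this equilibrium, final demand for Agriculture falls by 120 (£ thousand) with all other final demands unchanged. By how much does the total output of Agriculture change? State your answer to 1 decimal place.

Δx_2 = -240.0

Technical coefficients a_ij = z_ij / X_j:
  a_11 = 310/775 = 0.40, a_21 = 155/775 = 0.20
  a_12 = 131.25/875 = 0.15, a_22 = 393.75/875 = 0.45
I − A =
  [   0.60    -0.15]
  [  -0.20     0.55]
det(I−A) = (0.60)(0.55) − (-0.15)(-0.20) = 0.3000
adj(I−A) = [[0.55, 0.15], [0.20, 0.60]]
(I − A)⁻¹ = adj(I−A) / det(I−A) ≈
  [   1.8333     0.5000]
  [   0.6667     2.0000]
Δx = (I − A)⁻¹ Δd with Δd having -120 in the Agriculture component and 0 elsewhere.
So Δx_2 = L_22 · (-120), where L_22 = adj(I−A)_22 / det(I−A) = 0.60 / 0.3000.
Δx_2 = 0.60 × (-120) / 0.3000 = -72.00 / 0.3000 = -240.0.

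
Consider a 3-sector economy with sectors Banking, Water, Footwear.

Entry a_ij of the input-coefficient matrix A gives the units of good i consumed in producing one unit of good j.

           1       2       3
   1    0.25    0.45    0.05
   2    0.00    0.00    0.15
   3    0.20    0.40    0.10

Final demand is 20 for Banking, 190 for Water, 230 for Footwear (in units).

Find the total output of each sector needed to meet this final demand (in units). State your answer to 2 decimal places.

I − A =
  [   0.75    -0.45    -0.05]
  [   0.00     1.00    -0.15]
  [  -0.20    -0.40     0.90]
Cofactors of I−A, C_ij = (−1)^(i+j)·(minor ij) (rows/columns in the sector order above):
  C_11 = (1.00)(0.90) − (-0.15)(-0.40) = 0.8400
  C_12 = −[(0.00)(0.90) − (-0.15)(-0.20)] = 0.0300
  C_13 = (0.00)(-0.40) − (1.00)(-0.20) = 0.2000
  C_21 = −[(-0.45)(0.90) − (-0.05)(-0.40)] = 0.4250
  C_22 = (0.75)(0.90) − (-0.05)(-0.20) = 0.6650
  C_23 = −[(0.75)(-0.40) − (-0.45)(-0.20)] = 0.3900
  C_31 = (-0.45)(-0.15) − (-0.05)(1.00) = 0.1175
  C_32 = −[(0.75)(-0.15) − (-0.05)(0.00)] = 0.1125
  C_33 = (0.75)(1.00) − (-0.45)(0.00) = 0.7500
det(I−A) = Σ_j (I−A)_1j·C_1j = (0.75)(0.8400) + (-0.45)(0.0300) + (-0.05)(0.2000) = 0.6065
adj(I−A) = Cᵀ =
  [ 0.8400   0.4250   0.1175]
  [ 0.0300   0.6650   0.1125]
  [ 0.2000   0.3900   0.7500]
(I − A)⁻¹ = adj(I−A) / det(I−A) ≈
  [   1.3850     0.7007     0.1937]
  [   0.0495     1.0965     0.1855]
  [   0.3298     0.6430     1.2366]
x = (I − A)⁻¹ d = adj(I−A)·d / det(I−A), with det(I−A) = 0.6065:
  x_1 = (0.8400·20 + 0.4250·190 + 0.1175·230) / 0.6065 = 124.575 / 0.6065 ≈ 205.40
  x_2 = (0.0300·20 + 0.6650·190 + 0.1125·230) / 0.6065 = 152.825 / 0.6065 ≈ 251.98
  x_3 = (0.2000·20 + 0.3900·190 + 0.7500·230) / 0.6065 = 250.60 / 0.6065 ≈ 413.19

x_1 = 205.40, x_2 = 251.98, x_3 = 413.19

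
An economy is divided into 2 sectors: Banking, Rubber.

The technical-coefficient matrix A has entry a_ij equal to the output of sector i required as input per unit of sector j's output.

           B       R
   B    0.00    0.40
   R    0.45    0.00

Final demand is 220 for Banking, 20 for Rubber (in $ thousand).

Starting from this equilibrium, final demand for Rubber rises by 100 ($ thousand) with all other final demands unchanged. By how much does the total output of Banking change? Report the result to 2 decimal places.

Δx_B = 48.78

I − A =
  [   1.00    -0.40]
  [  -0.45     1.00]
det(I−A) = (1.00)(1.00) − (-0.40)(-0.45) = 0.8200
adj(I−A) = [[1.00, 0.40], [0.45, 1.00]]
(I − A)⁻¹ = adj(I−A) / det(I−A) ≈
  [   1.2195     0.4878]
  [   0.5488     1.2195]
Δx = (I − A)⁻¹ Δd with Δd having +100 in the Rubber component and 0 elsewhere.
So Δx_B = L_BR · (+100), where L_BR = adj(I−A)_BR / det(I−A) = 0.40 / 0.8200.
Δx_B = 0.40 × (+100) / 0.8200 = 40.00 / 0.8200 ≈ 48.78.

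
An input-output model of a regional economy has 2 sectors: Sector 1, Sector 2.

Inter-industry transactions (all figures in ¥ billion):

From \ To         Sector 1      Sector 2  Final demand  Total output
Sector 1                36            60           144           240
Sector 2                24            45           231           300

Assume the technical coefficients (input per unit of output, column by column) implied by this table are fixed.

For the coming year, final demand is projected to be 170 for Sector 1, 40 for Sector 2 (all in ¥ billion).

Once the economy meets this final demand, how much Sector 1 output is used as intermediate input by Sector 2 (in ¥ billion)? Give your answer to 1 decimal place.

Technical coefficients a_ij = z_ij / X_j:
  a_11 = 36/240 = 0.15, a_21 = 24/240 = 0.10
  a_12 = 60/300 = 0.20, a_22 = 45/300 = 0.15
I − A =
  [   0.85    -0.20]
  [  -0.10     0.85]
det(I−A) = (0.85)(0.85) − (-0.20)(-0.10) = 0.7025
adj(I−A) = [[0.85, 0.20], [0.10, 0.85]]
(I − A)⁻¹ = adj(I−A) / det(I−A) ≈
  [   1.2100     0.2847]
  [   0.1423     1.2100]
First solve x = (I − A)⁻¹ d = adj(I−A)·d / det(I−A); in particular x_2 = (0.10·170 + 0.85·40) / 0.7025 = 51.00 / 0.7025 ≈ 72.598.
Intermediate flow from 1 to 2: z_12 = a_12 · x_2 = 0.20 × 51.00 / 0.7025 = 10.20 / 0.7025 ≈ 14.5.

z_12 = 14.5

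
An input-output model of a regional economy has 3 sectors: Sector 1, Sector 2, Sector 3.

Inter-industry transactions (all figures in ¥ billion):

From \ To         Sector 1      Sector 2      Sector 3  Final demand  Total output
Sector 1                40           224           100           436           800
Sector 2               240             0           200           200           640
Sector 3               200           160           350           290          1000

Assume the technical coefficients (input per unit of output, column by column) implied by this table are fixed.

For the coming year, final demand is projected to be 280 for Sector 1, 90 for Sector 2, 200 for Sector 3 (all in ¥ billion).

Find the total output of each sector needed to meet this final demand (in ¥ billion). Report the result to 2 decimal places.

x_1 = 497.45, x_2 = 367.29, x_3 = 640.29

Technical coefficients a_ij = z_ij / X_j:
  a_11 = 40/800 = 0.05, a_21 = 240/800 = 0.30, a_31 = 200/800 = 0.25
  a_12 = 224/640 = 0.35, a_22 = 0/640 = 0.00, a_32 = 160/640 = 0.25
  a_13 = 100/1000 = 0.10, a_23 = 200/1000 = 0.20, a_33 = 350/1000 = 0.35
I − A =
  [   0.95    -0.35    -0.10]
  [  -0.30     1.00    -0.20]
  [  -0.25    -0.25     0.65]
Cofactors of I−A, C_ij = (−1)^(i+j)·(minor ij) (rows/columns in the sector order above):
  C_11 = (1.00)(0.65) − (-0.20)(-0.25) = 0.6000
  C_12 = −[(-0.30)(0.65) − (-0.20)(-0.25)] = 0.2450
  C_13 = (-0.30)(-0.25) − (1.00)(-0.25) = 0.3250
  C_21 = −[(-0.35)(0.65) − (-0.10)(-0.25)] = 0.2525
  C_22 = (0.95)(0.65) − (-0.10)(-0.25) = 0.5925
  C_23 = −[(0.95)(-0.25) − (-0.35)(-0.25)] = 0.3250
  C_31 = (-0.35)(-0.20) − (-0.10)(1.00) = 0.1700
  C_32 = −[(0.95)(-0.20) − (-0.10)(-0.30)] = 0.2200
  C_33 = (0.95)(1.00) − (-0.35)(-0.30) = 0.8450
det(I−A) = Σ_j (I−A)_1j·C_1j = (0.95)(0.6000) + (-0.35)(0.2450) + (-0.10)(0.3250) = 0.45175
adj(I−A) = Cᵀ =
  [ 0.6000   0.2525   0.1700]
  [ 0.2450   0.5925   0.2200]
  [ 0.3250   0.3250   0.8450]
(I − A)⁻¹ = adj(I−A) / det(I−A) ≈
  [   1.3282     0.5589     0.3763]
  [   0.5423     1.3116     0.4870]
  [   0.7194     0.7194     1.8705]
x = (I − A)⁻¹ d = adj(I−A)·d / det(I−A), with det(I−A) = 0.45175:
  x_1 = (0.6000·280 + 0.2525·90 + 0.1700·200) / 0.45175 = 224.725 / 0.45175 ≈ 497.45
  x_2 = (0.2450·280 + 0.5925·90 + 0.2200·200) / 0.45175 = 165.925 / 0.45175 ≈ 367.29
  x_3 = (0.3250·280 + 0.3250·90 + 0.8450·200) / 0.45175 = 289.25 / 0.45175 ≈ 640.29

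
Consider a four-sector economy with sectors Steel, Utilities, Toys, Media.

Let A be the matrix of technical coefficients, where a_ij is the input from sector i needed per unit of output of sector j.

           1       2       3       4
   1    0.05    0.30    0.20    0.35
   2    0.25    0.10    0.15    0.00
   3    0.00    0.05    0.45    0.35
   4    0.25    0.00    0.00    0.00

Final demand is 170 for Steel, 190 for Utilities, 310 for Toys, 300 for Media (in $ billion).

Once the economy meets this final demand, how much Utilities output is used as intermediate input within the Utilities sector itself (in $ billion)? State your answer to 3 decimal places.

I − A =
  [   0.95    -0.30    -0.20    -0.35]
  [  -0.25     0.90    -0.15     0.00]
  [   0.00    -0.05     0.55    -0.35]
  [  -0.25     0.00     0.00     1.00]
Compute the cofactors C_ij = (−1)^(i+j)·(3×3 minor ij) of I−A; the adjugate is their transpose:
adj(I−A) = Cᵀ =
  [ 0.487500   0.175000   0.225000   0.249375]
  [ 0.150625   0.456875   0.179375   0.115500]
  [ 0.091250   0.069375   0.701250   0.277375]
  [ 0.121875   0.043750   0.056250   0.419375]
det(I−A) = Σ_j (I−A)_1j·C_1j = (0.95)(0.487500) + (-0.30)(0.150625) + (-0.20)(0.091250) + (-0.35)(0.121875) = 0.35703125
(I − A)⁻¹ = adj(I−A) / det(I−A) ≈
  [   1.3654     0.4902     0.6302     0.6985]
  [   0.4219     1.2796     0.5024     0.3235]
  [   0.2556     0.1943     1.9641     0.7769]
  [   0.3414     0.1225     0.1575     1.1746]
First solve x = (I − A)⁻¹ d = adj(I−A)·d / det(I−A); in particular x_2 = (0.150625·170 + 0.456875·190 + 0.179375·310 + 0.115500·300) / 0.35703125 = 202.66875 / 0.35703125 ≈ 567.64989.
Intermediate flow from 2 to 2: z_22 = a_22 · x_2 = 0.10 × 202.66875 / 0.35703125 = 20.266875 / 0.35703125 ≈ 56.765.

z_22 = 56.765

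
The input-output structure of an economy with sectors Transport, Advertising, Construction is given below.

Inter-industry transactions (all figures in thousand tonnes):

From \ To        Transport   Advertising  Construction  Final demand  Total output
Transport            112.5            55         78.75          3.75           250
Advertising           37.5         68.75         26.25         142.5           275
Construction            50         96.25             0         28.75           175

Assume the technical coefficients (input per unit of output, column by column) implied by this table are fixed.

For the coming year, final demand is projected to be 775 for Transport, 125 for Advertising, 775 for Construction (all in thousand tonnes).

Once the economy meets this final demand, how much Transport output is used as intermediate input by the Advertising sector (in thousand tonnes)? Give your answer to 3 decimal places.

z_12 = 244.250

Technical coefficients a_ij = z_ij / X_j:
  a_11 = 112.5/250 = 0.45, a_21 = 37.5/250 = 0.15, a_31 = 50/250 = 0.20
  a_12 = 55/275 = 0.20, a_22 = 68.75/275 = 0.25, a_32 = 96.25/275 = 0.35
  a_13 = 78.75/175 = 0.45, a_23 = 26.25/175 = 0.15, a_33 = 0/175 = 0.00
I − A =
  [   0.55    -0.20    -0.45]
  [  -0.15     0.75    -0.15]
  [  -0.20    -0.35     1.00]
Cofactors of I−A, C_ij = (−1)^(i+j)·(minor ij) (rows/columns in the sector order above):
  C_11 = (0.75)(1.00) − (-0.15)(-0.35) = 0.6975
  C_12 = −[(-0.15)(1.00) − (-0.15)(-0.20)] = 0.1800
  C_13 = (-0.15)(-0.35) − (0.75)(-0.20) = 0.2025
  C_21 = −[(-0.20)(1.00) − (-0.45)(-0.35)] = 0.3575
  C_22 = (0.55)(1.00) − (-0.45)(-0.20) = 0.4600
  C_23 = −[(0.55)(-0.35) − (-0.20)(-0.20)] = 0.2325
  C_31 = (-0.20)(-0.15) − (-0.45)(0.75) = 0.3675
  C_32 = −[(0.55)(-0.15) − (-0.45)(-0.15)] = 0.1500
  C_33 = (0.55)(0.75) − (-0.20)(-0.15) = 0.3825
det(I−A) = Σ_j (I−A)_1j·C_1j = (0.55)(0.6975) + (-0.20)(0.1800) + (-0.45)(0.2025) = 0.2565
adj(I−A) = Cᵀ =
  [ 0.6975   0.3575   0.3675]
  [ 0.1800   0.4600   0.1500]
  [ 0.2025   0.2325   0.3825]
(I − A)⁻¹ = adj(I−A) / det(I−A) ≈
  [   2.7193     1.3938     1.4327]
  [   0.7018     1.7934     0.5848]
  [   0.7895     0.9064     1.4912]
First solve x = (I − A)⁻¹ d = adj(I−A)·d / det(I−A); in particular x_2 = (0.1800·775 + 0.4600·125 + 0.1500·775) / 0.2565 = 313.25 / 0.2565 ≈ 1221.24756.
Intermediate flow from 1 to 2: z_12 = a_12 · x_2 = 0.20 × 313.25 / 0.2565 = 62.65 / 0.2565 ≈ 244.250.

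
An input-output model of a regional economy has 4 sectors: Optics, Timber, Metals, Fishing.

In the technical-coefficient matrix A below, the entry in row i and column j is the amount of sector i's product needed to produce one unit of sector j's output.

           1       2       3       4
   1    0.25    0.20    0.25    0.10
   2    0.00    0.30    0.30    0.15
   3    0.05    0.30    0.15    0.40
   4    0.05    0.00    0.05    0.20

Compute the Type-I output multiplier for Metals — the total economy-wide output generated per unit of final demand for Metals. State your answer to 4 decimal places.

I − A =
  [   0.75    -0.20    -0.25    -0.10]
  [   0.00     0.70    -0.30    -0.15]
  [  -0.05    -0.30     0.85    -0.40]
  [  -0.05     0.00    -0.05     0.80]
Compute the cofactors C_ij = (−1)^(i+j)·(3×3 minor ij) of I−A; the adjugate is their transpose:
adj(I−A) = Cᵀ =
  [ 0.38775   0.19350   0.19300   0.18125]
  [ 0.02475   0.47550   0.18600   0.18525]
  [ 0.04425   0.19050   0.41500   0.24875]
  [ 0.02700   0.02400   0.03800   0.36700]
det(I−A) = Σ_j (I−A)_1j·C_1j = (0.75)(0.38775) + (-0.20)(0.02475) + (-0.25)(0.04425) + (-0.10)(0.02700) = 0.2721
(I − A)⁻¹ = adj(I−A) / det(I−A) ≈
  [   1.42503     0.71114     0.70930     0.66612]
  [   0.09096     1.74752     0.68357     0.68082]
  [   0.16262     0.70011     1.52517     0.91419]
  [   0.09923     0.08820     0.13965     1.34877]
The output multiplier for sector j is the column-j sum of the Leontief inverse (I − A)⁻¹ = adj(I−A) / det(I−A).
Column 3 of adj(I−A): (0.19300, 0.18600, 0.41500, 0.03800); det(I−A) = 0.2721.
m_3 = (0.19300 + 0.18600 + 0.41500 + 0.03800) / 0.2721 = 0.832 / 0.2721 ≈ 3.0577.

m_3 = 3.0577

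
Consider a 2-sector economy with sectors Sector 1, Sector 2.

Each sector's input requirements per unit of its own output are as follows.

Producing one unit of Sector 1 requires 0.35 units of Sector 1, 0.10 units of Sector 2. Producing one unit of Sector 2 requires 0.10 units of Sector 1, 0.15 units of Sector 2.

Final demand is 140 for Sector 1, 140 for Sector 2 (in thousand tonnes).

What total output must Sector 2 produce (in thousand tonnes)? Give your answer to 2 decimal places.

I − A =
  [   0.65    -0.10]
  [  -0.10     0.85]
det(I−A) = (0.65)(0.85) − (-0.10)(-0.10) = 0.5425
adj(I−A) = [[0.85, 0.10], [0.10, 0.65]]
(I − A)⁻¹ = adj(I−A) / det(I−A) ≈
  [   1.5668     0.1843]
  [   0.1843     1.1982]
x = (I − A)⁻¹ d = adj(I−A)·d / det(I−A), with det(I−A) = 0.5425:
  x_1 = (0.85·140 + 0.10·140) / 0.5425 = 133.00 / 0.5425 ≈ 245.16
  x_2 = (0.10·140 + 0.65·140) / 0.5425 = 105.00 / 0.5425 ≈ 193.55

x_2 = 193.55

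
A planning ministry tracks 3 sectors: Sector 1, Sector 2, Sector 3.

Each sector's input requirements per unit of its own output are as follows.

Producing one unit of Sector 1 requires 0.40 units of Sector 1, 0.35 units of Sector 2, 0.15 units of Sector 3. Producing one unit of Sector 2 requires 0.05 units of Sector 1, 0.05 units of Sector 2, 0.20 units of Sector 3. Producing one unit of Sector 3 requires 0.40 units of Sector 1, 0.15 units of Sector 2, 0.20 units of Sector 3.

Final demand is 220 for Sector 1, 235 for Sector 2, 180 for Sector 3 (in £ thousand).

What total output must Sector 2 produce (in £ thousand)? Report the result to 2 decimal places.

x_2 = 611.62

I − A =
  [   0.60    -0.05    -0.40]
  [  -0.35     0.95    -0.15]
  [  -0.15    -0.20     0.80]
Cofactors of I−A, C_ij = (−1)^(i+j)·(minor ij) (rows/columns in the sector order above):
  C_11 = (0.95)(0.80) − (-0.15)(-0.20) = 0.7300
  C_12 = −[(-0.35)(0.80) − (-0.15)(-0.15)] = 0.3025
  C_13 = (-0.35)(-0.20) − (0.95)(-0.15) = 0.2125
  C_21 = −[(-0.05)(0.80) − (-0.40)(-0.20)] = 0.1200
  C_22 = (0.60)(0.80) − (-0.40)(-0.15) = 0.4200
  C_23 = −[(0.60)(-0.20) − (-0.05)(-0.15)] = 0.1275
  C_31 = (-0.05)(-0.15) − (-0.40)(0.95) = 0.3875
  C_32 = −[(0.60)(-0.15) − (-0.40)(-0.35)] = 0.2300
  C_33 = (0.60)(0.95) − (-0.05)(-0.35) = 0.5525
det(I−A) = Σ_j (I−A)_1j·C_1j = (0.60)(0.7300) + (-0.05)(0.3025) + (-0.40)(0.2125) = 0.337875
adj(I−A) = Cᵀ =
  [ 0.7300   0.1200   0.3875]
  [ 0.3025   0.4200   0.2300]
  [ 0.2125   0.1275   0.5525]
(I − A)⁻¹ = adj(I−A) / det(I−A) ≈
  [   2.1606     0.3552     1.1469]
  [   0.8953     1.2431     0.6807]
  [   0.6289     0.3774     1.6352]
x = (I − A)⁻¹ d = adj(I−A)·d / det(I−A), with det(I−A) = 0.337875:
  x_1 = (0.7300·220 + 0.1200·235 + 0.3875·180) / 0.337875 = 258.55 / 0.337875 ≈ 765.22
  x_2 = (0.3025·220 + 0.4200·235 + 0.2300·180) / 0.337875 = 206.65 / 0.337875 ≈ 611.62
  x_3 = (0.2125·220 + 0.1275·235 + 0.5525·180) / 0.337875 = 176.1625 / 0.337875 ≈ 521.38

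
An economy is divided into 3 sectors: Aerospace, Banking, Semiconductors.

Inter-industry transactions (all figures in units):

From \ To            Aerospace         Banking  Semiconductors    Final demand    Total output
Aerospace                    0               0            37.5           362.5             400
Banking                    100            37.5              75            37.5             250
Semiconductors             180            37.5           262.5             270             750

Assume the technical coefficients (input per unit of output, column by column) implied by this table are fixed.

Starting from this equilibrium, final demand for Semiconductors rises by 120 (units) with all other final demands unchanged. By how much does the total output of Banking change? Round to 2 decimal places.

Δx_B = 26.14

Technical coefficients a_ij = z_ij / X_j:
  a_AA = 0/400 = 0.00, a_BA = 100/400 = 0.25, a_SA = 180/400 = 0.45
  a_AB = 0/250 = 0.00, a_BB = 37.5/250 = 0.15, a_SB = 37.5/250 = 0.15
  a_AS = 37.5/750 = 0.05, a_BS = 75/750 = 0.10, a_SS = 262.5/750 = 0.35
I − A =
  [   1.00     0.00    -0.05]
  [  -0.25     0.85    -0.10]
  [  -0.45    -0.15     0.65]
Cofactors of I−A, C_ij = (−1)^(i+j)·(minor ij) (rows/columns in the sector order above):
  C_11 = (0.85)(0.65) − (-0.10)(-0.15) = 0.5375
  C_12 = −[(-0.25)(0.65) − (-0.10)(-0.45)] = 0.2075
  C_13 = (-0.25)(-0.15) − (0.85)(-0.45) = 0.4200
  C_21 = −[(0.00)(0.65) − (-0.05)(-0.15)] = 0.0075
  C_22 = (1.00)(0.65) − (-0.05)(-0.45) = 0.6275
  C_23 = −[(1.00)(-0.15) − (0.00)(-0.45)] = 0.1500
  C_31 = (0.00)(-0.10) − (-0.05)(0.85) = 0.0425
  C_32 = −[(1.00)(-0.10) − (-0.05)(-0.25)] = 0.1125
  C_33 = (1.00)(0.85) − (0.00)(-0.25) = 0.8500
det(I−A) = Σ_j (I−A)_1j·C_1j = (1.00)(0.5375) + (0.00)(0.2075) + (-0.05)(0.4200) = 0.5165
adj(I−A) = Cᵀ =
  [ 0.5375   0.0075   0.0425]
  [ 0.2075   0.6275   0.1125]
  [ 0.4200   0.1500   0.8500]
(I − A)⁻¹ = adj(I−A) / det(I−A) ≈
  [   1.0407     0.0145     0.0823]
  [   0.4017     1.2149     0.2178]
  [   0.8132     0.2904     1.6457]
Δx = (I − A)⁻¹ Δd with Δd having +120 in the Semiconductors component and 0 elsewhere.
So Δx_B = L_BS · (+120), where L_BS = adj(I−A)_BS / det(I−A) = 0.1125 / 0.5165.
Δx_B = 0.1125 × (+120) / 0.5165 = 13.50 / 0.5165 ≈ 26.14.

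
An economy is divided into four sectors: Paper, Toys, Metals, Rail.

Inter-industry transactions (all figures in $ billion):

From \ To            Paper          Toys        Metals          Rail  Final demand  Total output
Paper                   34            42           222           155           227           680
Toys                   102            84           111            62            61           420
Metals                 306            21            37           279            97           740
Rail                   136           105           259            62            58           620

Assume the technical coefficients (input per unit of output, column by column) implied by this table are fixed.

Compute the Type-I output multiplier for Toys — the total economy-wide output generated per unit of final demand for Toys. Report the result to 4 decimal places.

Technical coefficients a_ij = z_ij / X_j:
  a_11 = 34/680 = 0.05, a_21 = 102/680 = 0.15, a_31 = 306/680 = 0.45, a_41 = 136/680 = 0.20
  a_12 = 42/420 = 0.10, a_22 = 84/420 = 0.20, a_32 = 21/420 = 0.05, a_42 = 105/420 = 0.25
  a_13 = 222/740 = 0.30, a_23 = 111/740 = 0.15, a_33 = 37/740 = 0.05, a_43 = 259/740 = 0.35
  a_14 = 155/620 = 0.25, a_24 = 62/620 = 0.10, a_34 = 279/620 = 0.45, a_44 = 62/620 = 0.10
I − A =
  [   0.95    -0.10    -0.30    -0.25]
  [  -0.15     0.80    -0.15    -0.10]
  [  -0.45    -0.05     0.95    -0.45]
  [  -0.20    -0.25    -0.35     0.90]
Compute the cofactors C_ij = (−1)^(i+j)·(3×3 minor ij) of I−A; the adjugate is their transpose:
adj(I−A) = Cᵀ =
  [ 0.508875   0.180750   0.304875   0.313875]
  [ 0.213625   0.427250   0.213625   0.213625]
  [ 0.409375   0.224750   0.595375   0.436375]
  [ 0.331625   0.246250   0.358625   0.583625]
det(I−A) = Σ_j (I−A)_1j·C_1j = (0.95)(0.508875) + (-0.10)(0.213625) + (-0.30)(0.409375) + (-0.25)(0.331625) = 0.25635
(I − A)⁻¹ = adj(I−A) / det(I−A) ≈
  [   1.98508     0.70509     1.18929     1.22440]
  [   0.83333     1.66667     0.83333     0.83333]
  [   1.59694     0.87673     2.32251     1.70226]
  [   1.29364     0.96060     1.39897     2.27667]
The output multiplier for sector j is the column-j sum of the Leontief inverse (I − A)⁻¹ = adj(I−A) / det(I−A).
Column 2 of adj(I−A): (0.180750, 0.427250, 0.224750, 0.246250); det(I−A) = 0.25635.
m_2 = (0.180750 + 0.427250 + 0.224750 + 0.246250) / 0.25635 = 1.079 / 0.25635 ≈ 4.2091.

m_2 = 4.2091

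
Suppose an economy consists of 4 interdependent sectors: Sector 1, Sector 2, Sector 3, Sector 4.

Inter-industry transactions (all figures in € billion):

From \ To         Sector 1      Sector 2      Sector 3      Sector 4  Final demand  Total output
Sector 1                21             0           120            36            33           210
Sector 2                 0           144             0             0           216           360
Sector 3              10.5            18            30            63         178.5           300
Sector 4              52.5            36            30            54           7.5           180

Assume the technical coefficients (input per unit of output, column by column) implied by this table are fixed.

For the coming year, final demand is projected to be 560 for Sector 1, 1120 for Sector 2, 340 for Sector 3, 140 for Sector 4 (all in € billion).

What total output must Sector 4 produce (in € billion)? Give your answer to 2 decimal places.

x_4 = 1065.15

Technical coefficients a_ij = z_ij / X_j:
  a_11 = 21/210 = 0.10, a_21 = 0/210 = 0.00, a_31 = 10.5/210 = 0.05, a_41 = 52.5/210 = 0.25
  a_12 = 0/360 = 0.00, a_22 = 144/360 = 0.40, a_32 = 18/360 = 0.05, a_42 = 36/360 = 0.10
  a_13 = 120/300 = 0.40, a_23 = 0/300 = 0.00, a_33 = 30/300 = 0.10, a_43 = 30/300 = 0.10
  a_14 = 36/180 = 0.20, a_24 = 0/180 = 0.00, a_34 = 63/180 = 0.35, a_44 = 54/180 = 0.30
I − A =
  [   0.90     0.00    -0.40    -0.20]
  [   0.00     0.60     0.00     0.00]
  [  -0.05    -0.05     0.90    -0.35]
  [  -0.25    -0.10    -0.10     0.70]
Compute the cofactors C_ij = (−1)^(i+j)·(3×3 minor ij) of I−A; the adjugate is their transpose:
adj(I−A) = Cᵀ =
  [ 0.3570   0.0470   0.1800   0.1920]
  [ 0.0000   0.4405   0.0000   0.0000]
  [ 0.0735   0.0615   0.3480   0.1950]
  [ 0.1380   0.0885   0.1140   0.4740]
det(I−A) = Σ_j (I−A)_1j·C_1j = (0.90)(0.3570) + (0.00)(0.0000) + (-0.40)(0.0735) + (-0.20)(0.1380) = 0.2643
(I − A)⁻¹ = adj(I−A) / det(I−A) ≈
  [   1.3507     0.1778     0.6810     0.7264]
  [   0.0000     1.6667     0.0000     0.0000]
  [   0.2781     0.2327     1.3167     0.7378]
  [   0.5221     0.3348     0.4313     1.7934]
x = (I − A)⁻¹ d = adj(I−A)·d / det(I−A), with det(I−A) = 0.2643:
  x_1 = (0.3570·560 + 0.0470·1120 + 0.1800·340 + 0.1920·140) / 0.2643 = 340.64 / 0.2643 ≈ 1288.84
  x_2 = (0.0000·560 + 0.4405·1120 + 0.0000·340 + 0.0000·140) / 0.2643 = 493.36 / 0.2643 ≈ 1866.67
  x_3 = (0.0735·560 + 0.0615·1120 + 0.3480·340 + 0.1950·140) / 0.2643 = 255.66 / 0.2643 ≈ 967.31
  x_4 = (0.1380·560 + 0.0885·1120 + 0.1140·340 + 0.4740·140) / 0.2643 = 281.52 / 0.2643 ≈ 1065.15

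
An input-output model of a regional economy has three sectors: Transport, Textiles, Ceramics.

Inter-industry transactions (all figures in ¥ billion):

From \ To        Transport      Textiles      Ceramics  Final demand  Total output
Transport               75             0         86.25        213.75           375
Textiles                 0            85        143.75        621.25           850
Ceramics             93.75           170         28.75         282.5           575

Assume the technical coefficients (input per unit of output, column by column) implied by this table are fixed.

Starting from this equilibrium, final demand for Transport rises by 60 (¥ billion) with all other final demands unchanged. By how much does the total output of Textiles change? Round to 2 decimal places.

Δx_2 = 6.15

Technical coefficients a_ij = z_ij / X_j:
  a_11 = 75/375 = 0.20, a_21 = 0/375 = 0.00, a_31 = 93.75/375 = 0.25
  a_12 = 0/850 = 0.00, a_22 = 85/850 = 0.10, a_32 = 170/850 = 0.20
  a_13 = 86.25/575 = 0.15, a_23 = 143.75/575 = 0.25, a_33 = 28.75/575 = 0.05
I − A =
  [   0.80     0.00    -0.15]
  [   0.00     0.90    -0.25]
  [  -0.25    -0.20     0.95]
Cofactors of I−A, C_ij = (−1)^(i+j)·(minor ij) (rows/columns in the sector order above):
  C_11 = (0.90)(0.95) − (-0.25)(-0.20) = 0.8050
  C_12 = −[(0.00)(0.95) − (-0.25)(-0.25)] = 0.0625
  C_13 = (0.00)(-0.20) − (0.90)(-0.25) = 0.2250
  C_21 = −[(0.00)(0.95) − (-0.15)(-0.20)] = 0.0300
  C_22 = (0.80)(0.95) − (-0.15)(-0.25) = 0.7225
  C_23 = −[(0.80)(-0.20) − (0.00)(-0.25)] = 0.1600
  C_31 = (0.00)(-0.25) − (-0.15)(0.90) = 0.1350
  C_32 = −[(0.80)(-0.25) − (-0.15)(0.00)] = 0.2000
  C_33 = (0.80)(0.90) − (0.00)(0.00) = 0.7200
det(I−A) = Σ_j (I−A)_1j·C_1j = (0.80)(0.8050) + (0.00)(0.0625) + (-0.15)(0.2250) = 0.61025
adj(I−A) = Cᵀ =
  [ 0.8050   0.0300   0.1350]
  [ 0.0625   0.7225   0.2000]
  [ 0.2250   0.1600   0.7200]
(I − A)⁻¹ = adj(I−A) / det(I−A) ≈
  [   1.3191     0.0492     0.2212]
  [   0.1024     1.1839     0.3277]
  [   0.3687     0.2622     1.1798]
Δx = (I − A)⁻¹ Δd with Δd having +60 in the Transport component and 0 elsewhere.
So Δx_2 = L_21 · (+60), where L_21 = adj(I−A)_21 / det(I−A) = 0.0625 / 0.61025.
Δx_2 = 0.0625 × (+60) / 0.61025 = 3.75 / 0.61025 ≈ 6.15.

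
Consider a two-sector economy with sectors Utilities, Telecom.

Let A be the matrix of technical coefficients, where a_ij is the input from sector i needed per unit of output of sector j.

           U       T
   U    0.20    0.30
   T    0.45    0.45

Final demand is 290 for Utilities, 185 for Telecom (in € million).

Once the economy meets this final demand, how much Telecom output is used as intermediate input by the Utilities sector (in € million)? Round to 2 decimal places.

z_TU = 317.21

I − A =
  [   0.80    -0.30]
  [  -0.45     0.55]
det(I−A) = (0.80)(0.55) − (-0.30)(-0.45) = 0.3050
adj(I−A) = [[0.55, 0.30], [0.45, 0.80]]
(I − A)⁻¹ = adj(I−A) / det(I−A) ≈
  [   1.8033     0.9836]
  [   1.4754     2.6230]
First solve x = (I − A)⁻¹ d = adj(I−A)·d / det(I−A); in particular x_U = (0.55·290 + 0.30·185) / 0.3050 = 215.00 / 0.3050 ≈ 704.9180.
Intermediate flow from T to U: z_TU = a_TU · x_U = 0.45 × 215.00 / 0.3050 = 96.75 / 0.3050 ≈ 317.21.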